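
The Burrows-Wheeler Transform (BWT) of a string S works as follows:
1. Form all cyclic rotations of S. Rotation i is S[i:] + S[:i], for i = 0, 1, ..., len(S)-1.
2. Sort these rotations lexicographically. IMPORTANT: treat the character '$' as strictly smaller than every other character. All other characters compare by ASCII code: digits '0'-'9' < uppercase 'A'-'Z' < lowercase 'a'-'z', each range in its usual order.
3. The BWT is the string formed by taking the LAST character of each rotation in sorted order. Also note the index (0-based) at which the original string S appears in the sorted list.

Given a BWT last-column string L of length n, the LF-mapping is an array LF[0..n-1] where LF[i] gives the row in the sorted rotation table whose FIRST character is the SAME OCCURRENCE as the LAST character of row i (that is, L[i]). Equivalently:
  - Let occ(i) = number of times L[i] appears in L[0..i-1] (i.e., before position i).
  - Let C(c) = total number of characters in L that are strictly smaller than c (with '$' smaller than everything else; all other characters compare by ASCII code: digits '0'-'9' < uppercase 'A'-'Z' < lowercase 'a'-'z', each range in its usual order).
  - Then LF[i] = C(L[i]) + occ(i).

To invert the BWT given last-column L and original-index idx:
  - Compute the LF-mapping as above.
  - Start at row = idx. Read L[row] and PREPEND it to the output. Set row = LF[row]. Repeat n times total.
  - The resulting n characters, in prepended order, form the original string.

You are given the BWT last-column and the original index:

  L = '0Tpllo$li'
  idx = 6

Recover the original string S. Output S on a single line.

Answer: lollipT0$

Derivation:
LF mapping: 1 2 8 4 5 7 0 6 3
Walk LF starting at row 6, prepending L[row]:
  step 1: row=6, L[6]='$', prepend. Next row=LF[6]=0
  step 2: row=0, L[0]='0', prepend. Next row=LF[0]=1
  step 3: row=1, L[1]='T', prepend. Next row=LF[1]=2
  step 4: row=2, L[2]='p', prepend. Next row=LF[2]=8
  step 5: row=8, L[8]='i', prepend. Next row=LF[8]=3
  step 6: row=3, L[3]='l', prepend. Next row=LF[3]=4
  step 7: row=4, L[4]='l', prepend. Next row=LF[4]=5
  step 8: row=5, L[5]='o', prepend. Next row=LF[5]=7
  step 9: row=7, L[7]='l', prepend. Next row=LF[7]=6
Reversed output: lollipT0$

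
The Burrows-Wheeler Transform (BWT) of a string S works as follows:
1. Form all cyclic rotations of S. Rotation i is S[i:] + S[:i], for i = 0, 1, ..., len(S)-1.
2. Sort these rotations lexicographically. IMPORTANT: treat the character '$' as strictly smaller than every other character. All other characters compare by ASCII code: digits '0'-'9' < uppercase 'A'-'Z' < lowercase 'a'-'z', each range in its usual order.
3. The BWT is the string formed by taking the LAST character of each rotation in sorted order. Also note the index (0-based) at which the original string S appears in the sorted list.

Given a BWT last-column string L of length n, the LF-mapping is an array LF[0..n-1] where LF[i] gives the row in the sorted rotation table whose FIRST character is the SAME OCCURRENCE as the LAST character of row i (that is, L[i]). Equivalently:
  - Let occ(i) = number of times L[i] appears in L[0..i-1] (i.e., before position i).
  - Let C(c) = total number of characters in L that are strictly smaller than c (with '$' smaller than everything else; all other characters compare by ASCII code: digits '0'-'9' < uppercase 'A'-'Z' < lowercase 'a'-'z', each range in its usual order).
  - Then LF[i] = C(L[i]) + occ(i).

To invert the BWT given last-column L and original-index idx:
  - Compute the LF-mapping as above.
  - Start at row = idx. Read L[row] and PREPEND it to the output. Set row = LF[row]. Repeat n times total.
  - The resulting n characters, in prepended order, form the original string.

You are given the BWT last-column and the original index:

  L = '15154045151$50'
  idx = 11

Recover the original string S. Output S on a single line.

LF mapping: 3 9 4 10 7 1 8 11 5 12 6 0 13 2
Walk LF starting at row 11, prepending L[row]:
  step 1: row=11, L[11]='$', prepend. Next row=LF[11]=0
  step 2: row=0, L[0]='1', prepend. Next row=LF[0]=3
  step 3: row=3, L[3]='5', prepend. Next row=LF[3]=10
  step 4: row=10, L[10]='1', prepend. Next row=LF[10]=6
  step 5: row=6, L[6]='4', prepend. Next row=LF[6]=8
  step 6: row=8, L[8]='1', prepend. Next row=LF[8]=5
  step 7: row=5, L[5]='0', prepend. Next row=LF[5]=1
  step 8: row=1, L[1]='5', prepend. Next row=LF[1]=9
  step 9: row=9, L[9]='5', prepend. Next row=LF[9]=12
  step 10: row=12, L[12]='5', prepend. Next row=LF[12]=13
  step 11: row=13, L[13]='0', prepend. Next row=LF[13]=2
  step 12: row=2, L[2]='1', prepend. Next row=LF[2]=4
  step 13: row=4, L[4]='4', prepend. Next row=LF[4]=7
  step 14: row=7, L[7]='5', prepend. Next row=LF[7]=11
Reversed output: 5410555014151$

Answer: 5410555014151$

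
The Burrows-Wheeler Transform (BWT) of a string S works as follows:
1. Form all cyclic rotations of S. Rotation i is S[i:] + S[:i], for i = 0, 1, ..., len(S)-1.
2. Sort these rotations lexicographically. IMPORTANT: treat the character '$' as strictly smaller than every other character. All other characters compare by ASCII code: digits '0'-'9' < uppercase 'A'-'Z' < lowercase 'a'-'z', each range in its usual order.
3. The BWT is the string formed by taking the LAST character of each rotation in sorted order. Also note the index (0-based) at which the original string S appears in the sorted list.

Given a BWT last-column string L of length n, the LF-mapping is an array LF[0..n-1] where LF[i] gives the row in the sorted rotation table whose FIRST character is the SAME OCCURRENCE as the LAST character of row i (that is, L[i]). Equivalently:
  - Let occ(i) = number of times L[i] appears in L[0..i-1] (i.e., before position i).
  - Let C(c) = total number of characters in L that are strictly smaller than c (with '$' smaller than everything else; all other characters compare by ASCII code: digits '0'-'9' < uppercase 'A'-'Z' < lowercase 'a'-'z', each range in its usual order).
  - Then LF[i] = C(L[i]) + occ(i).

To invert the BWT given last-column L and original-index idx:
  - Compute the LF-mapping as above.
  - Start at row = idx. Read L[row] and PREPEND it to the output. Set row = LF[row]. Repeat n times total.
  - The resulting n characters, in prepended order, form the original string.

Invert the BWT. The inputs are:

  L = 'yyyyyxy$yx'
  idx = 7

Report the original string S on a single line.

Answer: yyxyxyyyy$

Derivation:
LF mapping: 3 4 5 6 7 1 8 0 9 2
Walk LF starting at row 7, prepending L[row]:
  step 1: row=7, L[7]='$', prepend. Next row=LF[7]=0
  step 2: row=0, L[0]='y', prepend. Next row=LF[0]=3
  step 3: row=3, L[3]='y', prepend. Next row=LF[3]=6
  step 4: row=6, L[6]='y', prepend. Next row=LF[6]=8
  step 5: row=8, L[8]='y', prepend. Next row=LF[8]=9
  step 6: row=9, L[9]='x', prepend. Next row=LF[9]=2
  step 7: row=2, L[2]='y', prepend. Next row=LF[2]=5
  step 8: row=5, L[5]='x', prepend. Next row=LF[5]=1
  step 9: row=1, L[1]='y', prepend. Next row=LF[1]=4
  step 10: row=4, L[4]='y', prepend. Next row=LF[4]=7
Reversed output: yyxyxyyyy$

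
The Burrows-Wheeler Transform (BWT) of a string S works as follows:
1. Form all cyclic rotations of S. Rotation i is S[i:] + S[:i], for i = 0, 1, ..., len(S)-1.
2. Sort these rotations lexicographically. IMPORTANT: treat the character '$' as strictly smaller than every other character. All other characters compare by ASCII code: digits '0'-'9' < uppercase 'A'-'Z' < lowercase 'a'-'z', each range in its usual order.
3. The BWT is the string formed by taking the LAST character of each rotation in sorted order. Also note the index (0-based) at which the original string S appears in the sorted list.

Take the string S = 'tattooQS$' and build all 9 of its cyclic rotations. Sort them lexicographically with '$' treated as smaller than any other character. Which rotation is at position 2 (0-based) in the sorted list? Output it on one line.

Answer: S$tattooQ

Derivation:
All 9 rotations (rotation i = S[i:]+S[:i]):
  rot[0] = tattooQS$
  rot[1] = attooQS$t
  rot[2] = ttooQS$ta
  rot[3] = tooQS$tat
  rot[4] = ooQS$tatt
  rot[5] = oQS$tatto
  rot[6] = QS$tattoo
  rot[7] = S$tattooQ
  rot[8] = $tattooQS
Sorted (with $ < everything):
  sorted[0] = $tattooQS
  sorted[1] = QS$tattoo
  sorted[2] = S$tattooQ
  sorted[3] = attooQS$t
  sorted[4] = oQS$tatto
  sorted[5] = ooQS$tatt
  sorted[6] = tattooQS$
  sorted[7] = tooQS$tat
  sorted[8] = ttooQS$ta
sorted[2] = S$tattooQ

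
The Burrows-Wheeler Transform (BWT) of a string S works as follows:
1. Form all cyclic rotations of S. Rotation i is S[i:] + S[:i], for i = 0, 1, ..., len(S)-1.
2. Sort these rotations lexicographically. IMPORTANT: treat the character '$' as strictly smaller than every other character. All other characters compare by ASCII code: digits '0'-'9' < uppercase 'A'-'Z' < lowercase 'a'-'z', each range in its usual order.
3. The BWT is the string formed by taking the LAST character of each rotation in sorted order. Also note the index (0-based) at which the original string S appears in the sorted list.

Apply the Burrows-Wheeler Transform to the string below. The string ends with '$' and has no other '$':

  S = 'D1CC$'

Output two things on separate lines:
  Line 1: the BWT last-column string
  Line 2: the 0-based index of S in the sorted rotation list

Answer: CDC1$
4

Derivation:
All 5 rotations (rotation i = S[i:]+S[:i]):
  rot[0] = D1CC$
  rot[1] = 1CC$D
  rot[2] = CC$D1
  rot[3] = C$D1C
  rot[4] = $D1CC
Sorted (with $ < everything):
  sorted[0] = $D1CC  (last char: 'C')
  sorted[1] = 1CC$D  (last char: 'D')
  sorted[2] = C$D1C  (last char: 'C')
  sorted[3] = CC$D1  (last char: '1')
  sorted[4] = D1CC$  (last char: '$')
Last column: CDC1$
Original string S is at sorted index 4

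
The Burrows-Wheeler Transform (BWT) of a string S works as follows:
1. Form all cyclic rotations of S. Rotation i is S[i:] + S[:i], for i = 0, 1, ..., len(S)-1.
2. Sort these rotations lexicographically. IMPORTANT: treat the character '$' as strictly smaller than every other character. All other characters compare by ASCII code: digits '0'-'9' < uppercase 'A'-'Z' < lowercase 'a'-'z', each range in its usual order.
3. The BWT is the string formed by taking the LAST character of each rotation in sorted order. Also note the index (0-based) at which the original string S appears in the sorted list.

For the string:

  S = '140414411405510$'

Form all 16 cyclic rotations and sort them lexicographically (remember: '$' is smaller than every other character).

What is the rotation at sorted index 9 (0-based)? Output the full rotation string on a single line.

All 16 rotations (rotation i = S[i:]+S[:i]):
  rot[0] = 140414411405510$
  rot[1] = 40414411405510$1
  rot[2] = 0414411405510$14
  rot[3] = 414411405510$140
  rot[4] = 14411405510$1404
  rot[5] = 4411405510$14041
  rot[6] = 411405510$140414
  rot[7] = 11405510$1404144
  rot[8] = 1405510$14041441
  rot[9] = 405510$140414411
  rot[10] = 05510$1404144114
  rot[11] = 5510$14041441140
  rot[12] = 510$140414411405
  rot[13] = 10$1404144114055
  rot[14] = 0$14041441140551
  rot[15] = $140414411405510
Sorted (with $ < everything):
  sorted[0] = $140414411405510
  sorted[1] = 0$14041441140551
  sorted[2] = 0414411405510$14
  sorted[3] = 05510$1404144114
  sorted[4] = 10$1404144114055
  sorted[5] = 11405510$1404144
  sorted[6] = 140414411405510$
  sorted[7] = 1405510$14041441
  sorted[8] = 14411405510$1404
  sorted[9] = 40414411405510$1
  sorted[10] = 405510$140414411
  sorted[11] = 411405510$140414
  sorted[12] = 414411405510$140
  sorted[13] = 4411405510$14041
  sorted[14] = 510$140414411405
  sorted[15] = 5510$14041441140
sorted[9] = 40414411405510$1

Answer: 40414411405510$1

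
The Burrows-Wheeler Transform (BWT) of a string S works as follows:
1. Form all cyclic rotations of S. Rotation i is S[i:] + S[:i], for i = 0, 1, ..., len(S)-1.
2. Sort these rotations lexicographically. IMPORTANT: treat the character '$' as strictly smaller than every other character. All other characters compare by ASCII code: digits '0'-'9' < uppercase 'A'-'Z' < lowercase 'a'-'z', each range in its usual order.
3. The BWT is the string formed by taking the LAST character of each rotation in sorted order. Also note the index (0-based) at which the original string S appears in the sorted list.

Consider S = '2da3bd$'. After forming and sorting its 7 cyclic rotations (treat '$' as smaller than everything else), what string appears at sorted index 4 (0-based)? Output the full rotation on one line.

All 7 rotations (rotation i = S[i:]+S[:i]):
  rot[0] = 2da3bd$
  rot[1] = da3bd$2
  rot[2] = a3bd$2d
  rot[3] = 3bd$2da
  rot[4] = bd$2da3
  rot[5] = d$2da3b
  rot[6] = $2da3bd
Sorted (with $ < everything):
  sorted[0] = $2da3bd
  sorted[1] = 2da3bd$
  sorted[2] = 3bd$2da
  sorted[3] = a3bd$2d
  sorted[4] = bd$2da3
  sorted[5] = d$2da3b
  sorted[6] = da3bd$2
sorted[4] = bd$2da3

Answer: bd$2da3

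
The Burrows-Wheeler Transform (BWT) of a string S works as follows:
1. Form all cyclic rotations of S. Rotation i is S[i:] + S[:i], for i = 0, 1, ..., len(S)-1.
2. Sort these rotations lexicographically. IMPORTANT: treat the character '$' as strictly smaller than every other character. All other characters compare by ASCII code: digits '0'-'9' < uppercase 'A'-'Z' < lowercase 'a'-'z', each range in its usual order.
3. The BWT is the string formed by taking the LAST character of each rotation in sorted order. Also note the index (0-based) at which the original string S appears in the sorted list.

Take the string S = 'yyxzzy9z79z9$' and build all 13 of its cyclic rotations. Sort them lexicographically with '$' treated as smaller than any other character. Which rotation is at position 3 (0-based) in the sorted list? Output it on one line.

Answer: 9z79z9$yyxzzy

Derivation:
All 13 rotations (rotation i = S[i:]+S[:i]):
  rot[0] = yyxzzy9z79z9$
  rot[1] = yxzzy9z79z9$y
  rot[2] = xzzy9z79z9$yy
  rot[3] = zzy9z79z9$yyx
  rot[4] = zy9z79z9$yyxz
  rot[5] = y9z79z9$yyxzz
  rot[6] = 9z79z9$yyxzzy
  rot[7] = z79z9$yyxzzy9
  rot[8] = 79z9$yyxzzy9z
  rot[9] = 9z9$yyxzzy9z7
  rot[10] = z9$yyxzzy9z79
  rot[11] = 9$yyxzzy9z79z
  rot[12] = $yyxzzy9z79z9
Sorted (with $ < everything):
  sorted[0] = $yyxzzy9z79z9
  sorted[1] = 79z9$yyxzzy9z
  sorted[2] = 9$yyxzzy9z79z
  sorted[3] = 9z79z9$yyxzzy
  sorted[4] = 9z9$yyxzzy9z7
  sorted[5] = xzzy9z79z9$yy
  sorted[6] = y9z79z9$yyxzz
  sorted[7] = yxzzy9z79z9$y
  sorted[8] = yyxzzy9z79z9$
  sorted[9] = z79z9$yyxzzy9
  sorted[10] = z9$yyxzzy9z79
  sorted[11] = zy9z79z9$yyxz
  sorted[12] = zzy9z79z9$yyx
sorted[3] = 9z79z9$yyxzzy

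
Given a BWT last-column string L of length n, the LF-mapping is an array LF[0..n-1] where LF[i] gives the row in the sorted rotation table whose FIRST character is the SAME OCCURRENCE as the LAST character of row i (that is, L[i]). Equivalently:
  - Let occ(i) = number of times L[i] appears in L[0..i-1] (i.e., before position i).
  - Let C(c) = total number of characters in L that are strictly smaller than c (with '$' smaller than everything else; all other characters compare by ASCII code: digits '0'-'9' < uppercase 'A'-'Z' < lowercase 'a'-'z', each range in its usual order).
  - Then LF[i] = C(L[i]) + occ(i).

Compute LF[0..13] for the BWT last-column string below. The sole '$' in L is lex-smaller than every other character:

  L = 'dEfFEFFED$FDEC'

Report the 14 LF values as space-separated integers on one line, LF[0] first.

Answer: 12 4 13 8 5 9 10 6 2 0 11 3 7 1

Derivation:
Char counts: '$':1, 'C':1, 'D':2, 'E':4, 'F':4, 'd':1, 'f':1
C (first-col start): C('$')=0, C('C')=1, C('D')=2, C('E')=4, C('F')=8, C('d')=12, C('f')=13
L[0]='d': occ=0, LF[0]=C('d')+0=12+0=12
L[1]='E': occ=0, LF[1]=C('E')+0=4+0=4
L[2]='f': occ=0, LF[2]=C('f')+0=13+0=13
L[3]='F': occ=0, LF[3]=C('F')+0=8+0=8
L[4]='E': occ=1, LF[4]=C('E')+1=4+1=5
L[5]='F': occ=1, LF[5]=C('F')+1=8+1=9
L[6]='F': occ=2, LF[6]=C('F')+2=8+2=10
L[7]='E': occ=2, LF[7]=C('E')+2=4+2=6
L[8]='D': occ=0, LF[8]=C('D')+0=2+0=2
L[9]='$': occ=0, LF[9]=C('$')+0=0+0=0
L[10]='F': occ=3, LF[10]=C('F')+3=8+3=11
L[11]='D': occ=1, LF[11]=C('D')+1=2+1=3
L[12]='E': occ=3, LF[12]=C('E')+3=4+3=7
L[13]='C': occ=0, LF[13]=C('C')+0=1+0=1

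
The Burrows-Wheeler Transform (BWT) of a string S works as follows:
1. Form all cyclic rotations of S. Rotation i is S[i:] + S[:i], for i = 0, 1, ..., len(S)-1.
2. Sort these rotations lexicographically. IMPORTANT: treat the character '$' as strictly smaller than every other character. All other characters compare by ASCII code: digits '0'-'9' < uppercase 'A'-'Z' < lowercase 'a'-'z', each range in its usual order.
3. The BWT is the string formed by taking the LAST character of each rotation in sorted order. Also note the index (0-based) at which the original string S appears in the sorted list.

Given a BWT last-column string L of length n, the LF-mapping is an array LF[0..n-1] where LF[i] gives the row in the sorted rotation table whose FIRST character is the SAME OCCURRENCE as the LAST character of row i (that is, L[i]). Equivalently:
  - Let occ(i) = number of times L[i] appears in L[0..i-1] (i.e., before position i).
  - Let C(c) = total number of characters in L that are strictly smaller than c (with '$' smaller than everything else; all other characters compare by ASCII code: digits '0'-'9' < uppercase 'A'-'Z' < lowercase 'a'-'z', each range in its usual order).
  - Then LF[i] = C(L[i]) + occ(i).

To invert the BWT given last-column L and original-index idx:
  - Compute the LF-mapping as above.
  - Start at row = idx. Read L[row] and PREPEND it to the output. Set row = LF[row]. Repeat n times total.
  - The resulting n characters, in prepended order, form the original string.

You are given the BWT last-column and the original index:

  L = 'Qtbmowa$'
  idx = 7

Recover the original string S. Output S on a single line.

Answer: wombatQ$

Derivation:
LF mapping: 1 6 3 4 5 7 2 0
Walk LF starting at row 7, prepending L[row]:
  step 1: row=7, L[7]='$', prepend. Next row=LF[7]=0
  step 2: row=0, L[0]='Q', prepend. Next row=LF[0]=1
  step 3: row=1, L[1]='t', prepend. Next row=LF[1]=6
  step 4: row=6, L[6]='a', prepend. Next row=LF[6]=2
  step 5: row=2, L[2]='b', prepend. Next row=LF[2]=3
  step 6: row=3, L[3]='m', prepend. Next row=LF[3]=4
  step 7: row=4, L[4]='o', prepend. Next row=LF[4]=5
  step 8: row=5, L[5]='w', prepend. Next row=LF[5]=7
Reversed output: wombatQ$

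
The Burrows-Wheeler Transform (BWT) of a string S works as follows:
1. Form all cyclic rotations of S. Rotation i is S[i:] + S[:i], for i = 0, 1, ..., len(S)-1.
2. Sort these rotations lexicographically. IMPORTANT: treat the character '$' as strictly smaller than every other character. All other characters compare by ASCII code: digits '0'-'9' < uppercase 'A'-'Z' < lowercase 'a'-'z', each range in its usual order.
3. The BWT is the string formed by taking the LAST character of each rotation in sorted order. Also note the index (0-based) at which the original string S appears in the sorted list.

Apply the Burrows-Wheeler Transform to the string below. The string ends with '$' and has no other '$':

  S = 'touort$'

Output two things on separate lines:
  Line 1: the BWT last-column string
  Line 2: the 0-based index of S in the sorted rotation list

All 7 rotations (rotation i = S[i:]+S[:i]):
  rot[0] = touort$
  rot[1] = ouort$t
  rot[2] = uort$to
  rot[3] = ort$tou
  rot[4] = rt$touo
  rot[5] = t$touor
  rot[6] = $touort
Sorted (with $ < everything):
  sorted[0] = $touort  (last char: 't')
  sorted[1] = ort$tou  (last char: 'u')
  sorted[2] = ouort$t  (last char: 't')
  sorted[3] = rt$touo  (last char: 'o')
  sorted[4] = t$touor  (last char: 'r')
  sorted[5] = touort$  (last char: '$')
  sorted[6] = uort$to  (last char: 'o')
Last column: tutor$o
Original string S is at sorted index 5

Answer: tutor$o
5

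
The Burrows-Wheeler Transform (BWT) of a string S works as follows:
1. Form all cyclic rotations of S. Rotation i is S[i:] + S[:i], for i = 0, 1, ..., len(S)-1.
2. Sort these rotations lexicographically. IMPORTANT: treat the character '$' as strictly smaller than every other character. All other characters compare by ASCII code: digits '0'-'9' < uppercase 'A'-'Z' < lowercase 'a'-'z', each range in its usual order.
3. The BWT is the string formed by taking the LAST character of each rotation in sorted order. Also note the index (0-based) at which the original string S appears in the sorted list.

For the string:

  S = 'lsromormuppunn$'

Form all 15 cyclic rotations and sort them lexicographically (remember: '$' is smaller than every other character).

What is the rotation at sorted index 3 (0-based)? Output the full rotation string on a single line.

All 15 rotations (rotation i = S[i:]+S[:i]):
  rot[0] = lsromormuppunn$
  rot[1] = sromormuppunn$l
  rot[2] = romormuppunn$ls
  rot[3] = omormuppunn$lsr
  rot[4] = mormuppunn$lsro
  rot[5] = ormuppunn$lsrom
  rot[6] = rmuppunn$lsromo
  rot[7] = muppunn$lsromor
  rot[8] = uppunn$lsromorm
  rot[9] = ppunn$lsromormu
  rot[10] = punn$lsromormup
  rot[11] = unn$lsromormupp
  rot[12] = nn$lsromormuppu
  rot[13] = n$lsromormuppun
  rot[14] = $lsromormuppunn
Sorted (with $ < everything):
  sorted[0] = $lsromormuppunn
  sorted[1] = lsromormuppunn$
  sorted[2] = mormuppunn$lsro
  sorted[3] = muppunn$lsromor
  sorted[4] = n$lsromormuppun
  sorted[5] = nn$lsromormuppu
  sorted[6] = omormuppunn$lsr
  sorted[7] = ormuppunn$lsrom
  sorted[8] = ppunn$lsromormu
  sorted[9] = punn$lsromormup
  sorted[10] = rmuppunn$lsromo
  sorted[11] = romormuppunn$ls
  sorted[12] = sromormuppunn$l
  sorted[13] = unn$lsromormupp
  sorted[14] = uppunn$lsromorm
sorted[3] = muppunn$lsromor

Answer: muppunn$lsromor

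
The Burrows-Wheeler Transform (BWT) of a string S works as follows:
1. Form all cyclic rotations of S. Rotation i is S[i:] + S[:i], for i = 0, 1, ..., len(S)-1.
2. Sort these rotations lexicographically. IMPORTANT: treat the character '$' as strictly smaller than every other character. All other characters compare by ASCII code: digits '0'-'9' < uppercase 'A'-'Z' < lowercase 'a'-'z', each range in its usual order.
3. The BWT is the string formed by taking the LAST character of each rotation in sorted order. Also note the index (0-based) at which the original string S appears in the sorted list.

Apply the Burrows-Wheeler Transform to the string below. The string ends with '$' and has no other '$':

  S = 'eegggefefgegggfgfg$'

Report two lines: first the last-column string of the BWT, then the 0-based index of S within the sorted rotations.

All 19 rotations (rotation i = S[i:]+S[:i]):
  rot[0] = eegggefefgegggfgfg$
  rot[1] = egggefefgegggfgfg$e
  rot[2] = gggefefgegggfgfg$ee
  rot[3] = ggefefgegggfgfg$eeg
  rot[4] = gefefgegggfgfg$eegg
  rot[5] = efefgegggfgfg$eeggg
  rot[6] = fefgegggfgfg$eeggge
  rot[7] = efgegggfgfg$eegggef
  rot[8] = fgegggfgfg$eegggefe
  rot[9] = gegggfgfg$eegggefef
  rot[10] = egggfgfg$eegggefefg
  rot[11] = gggfgfg$eegggefefge
  rot[12] = ggfgfg$eegggefefgeg
  rot[13] = gfgfg$eegggefefgegg
  rot[14] = fgfg$eegggefefgeggg
  rot[15] = gfg$eegggefefgegggf
  rot[16] = fg$eegggefefgegggfg
  rot[17] = g$eegggefefgegggfgf
  rot[18] = $eegggefefgegggfgfg
Sorted (with $ < everything):
  sorted[0] = $eegggefefgegggfgfg  (last char: 'g')
  sorted[1] = eegggefefgegggfgfg$  (last char: '$')
  sorted[2] = efefgegggfgfg$eeggg  (last char: 'g')
  sorted[3] = efgegggfgfg$eegggef  (last char: 'f')
  sorted[4] = egggefefgegggfgfg$e  (last char: 'e')
  sorted[5] = egggfgfg$eegggefefg  (last char: 'g')
  sorted[6] = fefgegggfgfg$eeggge  (last char: 'e')
  sorted[7] = fg$eegggefefgegggfg  (last char: 'g')
  sorted[8] = fgegggfgfg$eegggefe  (last char: 'e')
  sorted[9] = fgfg$eegggefefgeggg  (last char: 'g')
  sorted[10] = g$eegggefefgegggfgf  (last char: 'f')
  sorted[11] = gefefgegggfgfg$eegg  (last char: 'g')
  sorted[12] = gegggfgfg$eegggefef  (last char: 'f')
  sorted[13] = gfg$eegggefefgegggf  (last char: 'f')
  sorted[14] = gfgfg$eegggefefgegg  (last char: 'g')
  sorted[15] = ggefefgegggfgfg$eeg  (last char: 'g')
  sorted[16] = ggfgfg$eegggefefgeg  (last char: 'g')
  sorted[17] = gggefefgegggfgfg$ee  (last char: 'e')
  sorted[18] = gggfgfg$eegggefefge  (last char: 'e')
Last column: g$gfegegegfgffgggee
Original string S is at sorted index 1

Answer: g$gfegegegfgffgggee
1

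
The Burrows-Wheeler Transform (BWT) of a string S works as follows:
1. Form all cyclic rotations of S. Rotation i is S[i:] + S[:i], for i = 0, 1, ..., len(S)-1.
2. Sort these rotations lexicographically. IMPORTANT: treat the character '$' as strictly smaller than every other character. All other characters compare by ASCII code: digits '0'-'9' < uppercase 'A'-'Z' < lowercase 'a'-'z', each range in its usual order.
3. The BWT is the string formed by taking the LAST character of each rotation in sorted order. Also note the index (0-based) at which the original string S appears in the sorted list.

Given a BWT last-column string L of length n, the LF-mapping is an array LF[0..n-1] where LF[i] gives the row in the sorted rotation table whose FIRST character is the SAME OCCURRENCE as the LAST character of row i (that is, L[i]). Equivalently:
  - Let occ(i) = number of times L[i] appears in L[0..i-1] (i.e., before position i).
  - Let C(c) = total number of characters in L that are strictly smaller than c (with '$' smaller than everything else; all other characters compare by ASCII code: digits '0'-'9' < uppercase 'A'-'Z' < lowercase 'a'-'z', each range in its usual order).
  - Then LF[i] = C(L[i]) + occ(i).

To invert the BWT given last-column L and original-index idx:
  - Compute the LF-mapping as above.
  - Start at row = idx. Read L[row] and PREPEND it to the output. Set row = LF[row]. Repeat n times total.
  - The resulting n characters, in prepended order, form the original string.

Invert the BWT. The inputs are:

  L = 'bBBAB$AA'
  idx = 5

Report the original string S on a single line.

Answer: BABBAAb$

Derivation:
LF mapping: 7 4 5 1 6 0 2 3
Walk LF starting at row 5, prepending L[row]:
  step 1: row=5, L[5]='$', prepend. Next row=LF[5]=0
  step 2: row=0, L[0]='b', prepend. Next row=LF[0]=7
  step 3: row=7, L[7]='A', prepend. Next row=LF[7]=3
  step 4: row=3, L[3]='A', prepend. Next row=LF[3]=1
  step 5: row=1, L[1]='B', prepend. Next row=LF[1]=4
  step 6: row=4, L[4]='B', prepend. Next row=LF[4]=6
  step 7: row=6, L[6]='A', prepend. Next row=LF[6]=2
  step 8: row=2, L[2]='B', prepend. Next row=LF[2]=5
Reversed output: BABBAAb$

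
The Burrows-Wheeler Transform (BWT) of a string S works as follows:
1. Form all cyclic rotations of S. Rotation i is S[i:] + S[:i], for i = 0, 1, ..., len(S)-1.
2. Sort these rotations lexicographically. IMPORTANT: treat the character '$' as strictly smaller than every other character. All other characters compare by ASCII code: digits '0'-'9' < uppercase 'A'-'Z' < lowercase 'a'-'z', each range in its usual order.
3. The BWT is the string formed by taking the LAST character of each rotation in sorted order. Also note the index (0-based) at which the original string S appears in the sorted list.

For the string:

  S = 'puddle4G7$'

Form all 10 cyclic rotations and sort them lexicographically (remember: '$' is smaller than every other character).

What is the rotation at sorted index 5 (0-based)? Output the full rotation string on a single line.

All 10 rotations (rotation i = S[i:]+S[:i]):
  rot[0] = puddle4G7$
  rot[1] = uddle4G7$p
  rot[2] = ddle4G7$pu
  rot[3] = dle4G7$pud
  rot[4] = le4G7$pudd
  rot[5] = e4G7$puddl
  rot[6] = 4G7$puddle
  rot[7] = G7$puddle4
  rot[8] = 7$puddle4G
  rot[9] = $puddle4G7
Sorted (with $ < everything):
  sorted[0] = $puddle4G7
  sorted[1] = 4G7$puddle
  sorted[2] = 7$puddle4G
  sorted[3] = G7$puddle4
  sorted[4] = ddle4G7$pu
  sorted[5] = dle4G7$pud
  sorted[6] = e4G7$puddl
  sorted[7] = le4G7$pudd
  sorted[8] = puddle4G7$
  sorted[9] = uddle4G7$p
sorted[5] = dle4G7$pud

Answer: dle4G7$pud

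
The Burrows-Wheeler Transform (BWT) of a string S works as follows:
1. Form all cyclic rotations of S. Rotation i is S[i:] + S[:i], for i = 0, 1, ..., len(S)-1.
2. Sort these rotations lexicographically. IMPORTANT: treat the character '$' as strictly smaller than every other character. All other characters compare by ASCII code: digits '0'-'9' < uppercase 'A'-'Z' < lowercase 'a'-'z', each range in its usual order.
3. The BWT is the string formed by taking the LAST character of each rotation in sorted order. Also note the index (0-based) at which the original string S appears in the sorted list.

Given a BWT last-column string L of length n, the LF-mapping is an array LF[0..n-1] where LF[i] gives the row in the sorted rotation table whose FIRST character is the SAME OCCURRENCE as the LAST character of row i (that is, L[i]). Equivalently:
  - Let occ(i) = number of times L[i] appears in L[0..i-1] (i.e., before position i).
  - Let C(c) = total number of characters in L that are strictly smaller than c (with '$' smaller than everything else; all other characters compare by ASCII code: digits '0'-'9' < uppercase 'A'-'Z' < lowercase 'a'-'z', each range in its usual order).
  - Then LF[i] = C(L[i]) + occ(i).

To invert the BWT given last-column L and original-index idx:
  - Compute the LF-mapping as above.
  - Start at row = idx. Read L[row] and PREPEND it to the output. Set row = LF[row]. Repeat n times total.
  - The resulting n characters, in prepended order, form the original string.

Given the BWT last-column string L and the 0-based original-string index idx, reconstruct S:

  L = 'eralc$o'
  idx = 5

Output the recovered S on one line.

LF mapping: 3 6 1 4 2 0 5
Walk LF starting at row 5, prepending L[row]:
  step 1: row=5, L[5]='$', prepend. Next row=LF[5]=0
  step 2: row=0, L[0]='e', prepend. Next row=LF[0]=3
  step 3: row=3, L[3]='l', prepend. Next row=LF[3]=4
  step 4: row=4, L[4]='c', prepend. Next row=LF[4]=2
  step 5: row=2, L[2]='a', prepend. Next row=LF[2]=1
  step 6: row=1, L[1]='r', prepend. Next row=LF[1]=6
  step 7: row=6, L[6]='o', prepend. Next row=LF[6]=5
Reversed output: oracle$

Answer: oracle$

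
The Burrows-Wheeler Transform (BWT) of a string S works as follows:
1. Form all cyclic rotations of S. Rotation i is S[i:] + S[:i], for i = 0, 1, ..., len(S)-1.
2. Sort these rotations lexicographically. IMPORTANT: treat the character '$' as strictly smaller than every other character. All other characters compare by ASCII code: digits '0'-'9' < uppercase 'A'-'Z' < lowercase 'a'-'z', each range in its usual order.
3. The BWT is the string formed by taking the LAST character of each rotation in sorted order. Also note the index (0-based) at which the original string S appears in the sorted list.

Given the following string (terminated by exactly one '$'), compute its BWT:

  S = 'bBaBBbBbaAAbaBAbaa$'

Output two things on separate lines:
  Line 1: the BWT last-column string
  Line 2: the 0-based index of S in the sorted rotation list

Answer: aaABaabBbabbBb$BBAA
14

Derivation:
All 19 rotations (rotation i = S[i:]+S[:i]):
  rot[0] = bBaBBbBbaAAbaBAbaa$
  rot[1] = BaBBbBbaAAbaBAbaa$b
  rot[2] = aBBbBbaAAbaBAbaa$bB
  rot[3] = BBbBbaAAbaBAbaa$bBa
  rot[4] = BbBbaAAbaBAbaa$bBaB
  rot[5] = bBbaAAbaBAbaa$bBaBB
  rot[6] = BbaAAbaBAbaa$bBaBBb
  rot[7] = baAAbaBAbaa$bBaBBbB
  rot[8] = aAAbaBAbaa$bBaBBbBb
  rot[9] = AAbaBAbaa$bBaBBbBba
  rot[10] = AbaBAbaa$bBaBBbBbaA
  rot[11] = baBAbaa$bBaBBbBbaAA
  rot[12] = aBAbaa$bBaBBbBbaAAb
  rot[13] = BAbaa$bBaBBbBbaAAba
  rot[14] = Abaa$bBaBBbBbaAAbaB
  rot[15] = baa$bBaBBbBbaAAbaBA
  rot[16] = aa$bBaBBbBbaAAbaBAb
  rot[17] = a$bBaBBbBbaAAbaBAba
  rot[18] = $bBaBBbBbaAAbaBAbaa
Sorted (with $ < everything):
  sorted[0] = $bBaBBbBbaAAbaBAbaa  (last char: 'a')
  sorted[1] = AAbaBAbaa$bBaBBbBba  (last char: 'a')
  sorted[2] = AbaBAbaa$bBaBBbBbaA  (last char: 'A')
  sorted[3] = Abaa$bBaBBbBbaAAbaB  (last char: 'B')
  sorted[4] = BAbaa$bBaBBbBbaAAba  (last char: 'a')
  sorted[5] = BBbBbaAAbaBAbaa$bBa  (last char: 'a')
  sorted[6] = BaBBbBbaAAbaBAbaa$b  (last char: 'b')
  sorted[7] = BbBbaAAbaBAbaa$bBaB  (last char: 'B')
  sorted[8] = BbaAAbaBAbaa$bBaBBb  (last char: 'b')
  sorted[9] = a$bBaBBbBbaAAbaBAba  (last char: 'a')
  sorted[10] = aAAbaBAbaa$bBaBBbBb  (last char: 'b')
  sorted[11] = aBAbaa$bBaBBbBbaAAb  (last char: 'b')
  sorted[12] = aBBbBbaAAbaBAbaa$bB  (last char: 'B')
  sorted[13] = aa$bBaBBbBbaAAbaBAb  (last char: 'b')
  sorted[14] = bBaBBbBbaAAbaBAbaa$  (last char: '$')
  sorted[15] = bBbaAAbaBAbaa$bBaBB  (last char: 'B')
  sorted[16] = baAAbaBAbaa$bBaBBbB  (last char: 'B')
  sorted[17] = baBAbaa$bBaBBbBbaAA  (last char: 'A')
  sorted[18] = baa$bBaBBbBbaAAbaBA  (last char: 'A')
Last column: aaABaabBbabbBb$BBAA
Original string S is at sorted index 14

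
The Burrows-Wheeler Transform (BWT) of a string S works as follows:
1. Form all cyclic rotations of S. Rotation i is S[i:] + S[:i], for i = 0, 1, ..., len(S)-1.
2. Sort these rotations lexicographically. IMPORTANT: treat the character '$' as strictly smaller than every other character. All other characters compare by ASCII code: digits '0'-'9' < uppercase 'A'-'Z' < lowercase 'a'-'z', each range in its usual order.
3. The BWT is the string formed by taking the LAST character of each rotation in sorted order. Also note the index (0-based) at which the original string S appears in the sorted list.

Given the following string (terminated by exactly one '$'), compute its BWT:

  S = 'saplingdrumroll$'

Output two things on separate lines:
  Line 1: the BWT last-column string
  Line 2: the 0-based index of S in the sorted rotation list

All 16 rotations (rotation i = S[i:]+S[:i]):
  rot[0] = saplingdrumroll$
  rot[1] = aplingdrumroll$s
  rot[2] = plingdrumroll$sa
  rot[3] = lingdrumroll$sap
  rot[4] = ingdrumroll$sapl
  rot[5] = ngdrumroll$sapli
  rot[6] = gdrumroll$saplin
  rot[7] = drumroll$sapling
  rot[8] = rumroll$saplingd
  rot[9] = umroll$saplingdr
  rot[10] = mroll$saplingdru
  rot[11] = roll$saplingdrum
  rot[12] = oll$saplingdrumr
  rot[13] = ll$saplingdrumro
  rot[14] = l$saplingdrumrol
  rot[15] = $saplingdrumroll
Sorted (with $ < everything):
  sorted[0] = $saplingdrumroll  (last char: 'l')
  sorted[1] = aplingdrumroll$s  (last char: 's')
  sorted[2] = drumroll$sapling  (last char: 'g')
  sorted[3] = gdrumroll$saplin  (last char: 'n')
  sorted[4] = ingdrumroll$sapl  (last char: 'l')
  sorted[5] = l$saplingdrumrol  (last char: 'l')
  sorted[6] = lingdrumroll$sap  (last char: 'p')
  sorted[7] = ll$saplingdrumro  (last char: 'o')
  sorted[8] = mroll$saplingdru  (last char: 'u')
  sorted[9] = ngdrumroll$sapli  (last char: 'i')
  sorted[10] = oll$saplingdrumr  (last char: 'r')
  sorted[11] = plingdrumroll$sa  (last char: 'a')
  sorted[12] = roll$saplingdrum  (last char: 'm')
  sorted[13] = rumroll$saplingd  (last char: 'd')
  sorted[14] = saplingdrumroll$  (last char: '$')
  sorted[15] = umroll$saplingdr  (last char: 'r')
Last column: lsgnllpouiramd$r
Original string S is at sorted index 14

Answer: lsgnllpouiramd$r
14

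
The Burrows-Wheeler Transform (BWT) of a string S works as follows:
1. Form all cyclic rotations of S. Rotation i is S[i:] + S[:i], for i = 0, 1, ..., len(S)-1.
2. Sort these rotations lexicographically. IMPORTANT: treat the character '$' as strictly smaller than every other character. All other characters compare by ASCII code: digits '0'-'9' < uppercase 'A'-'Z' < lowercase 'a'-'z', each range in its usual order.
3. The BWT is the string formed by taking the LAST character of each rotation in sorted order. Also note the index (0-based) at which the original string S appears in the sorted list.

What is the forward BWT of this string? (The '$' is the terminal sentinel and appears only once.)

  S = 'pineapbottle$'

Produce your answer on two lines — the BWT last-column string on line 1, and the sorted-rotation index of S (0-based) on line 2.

All 13 rotations (rotation i = S[i:]+S[:i]):
  rot[0] = pineapbottle$
  rot[1] = ineapbottle$p
  rot[2] = neapbottle$pi
  rot[3] = eapbottle$pin
  rot[4] = apbottle$pine
  rot[5] = pbottle$pinea
  rot[6] = bottle$pineap
  rot[7] = ottle$pineapb
  rot[8] = ttle$pineapbo
  rot[9] = tle$pineapbot
  rot[10] = le$pineapbott
  rot[11] = e$pineapbottl
  rot[12] = $pineapbottle
Sorted (with $ < everything):
  sorted[0] = $pineapbottle  (last char: 'e')
  sorted[1] = apbottle$pine  (last char: 'e')
  sorted[2] = bottle$pineap  (last char: 'p')
  sorted[3] = e$pineapbottl  (last char: 'l')
  sorted[4] = eapbottle$pin  (last char: 'n')
  sorted[5] = ineapbottle$p  (last char: 'p')
  sorted[6] = le$pineapbott  (last char: 't')
  sorted[7] = neapbottle$pi  (last char: 'i')
  sorted[8] = ottle$pineapb  (last char: 'b')
  sorted[9] = pbottle$pinea  (last char: 'a')
  sorted[10] = pineapbottle$  (last char: '$')
  sorted[11] = tle$pineapbot  (last char: 't')
  sorted[12] = ttle$pineapbo  (last char: 'o')
Last column: eeplnptiba$to
Original string S is at sorted index 10

Answer: eeplnptiba$to
10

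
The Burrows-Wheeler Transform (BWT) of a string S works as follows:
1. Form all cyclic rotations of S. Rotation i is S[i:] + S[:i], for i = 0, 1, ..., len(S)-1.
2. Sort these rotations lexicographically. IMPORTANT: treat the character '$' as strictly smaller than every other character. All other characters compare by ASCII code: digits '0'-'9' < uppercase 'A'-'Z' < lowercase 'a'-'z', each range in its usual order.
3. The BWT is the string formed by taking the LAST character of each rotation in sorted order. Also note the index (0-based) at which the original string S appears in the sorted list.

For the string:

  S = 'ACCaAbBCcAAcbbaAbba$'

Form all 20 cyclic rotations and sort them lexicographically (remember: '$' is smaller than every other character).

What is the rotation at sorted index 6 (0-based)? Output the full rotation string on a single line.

All 20 rotations (rotation i = S[i:]+S[:i]):
  rot[0] = ACCaAbBCcAAcbbaAbba$
  rot[1] = CCaAbBCcAAcbbaAbba$A
  rot[2] = CaAbBCcAAcbbaAbba$AC
  rot[3] = aAbBCcAAcbbaAbba$ACC
  rot[4] = AbBCcAAcbbaAbba$ACCa
  rot[5] = bBCcAAcbbaAbba$ACCaA
  rot[6] = BCcAAcbbaAbba$ACCaAb
  rot[7] = CcAAcbbaAbba$ACCaAbB
  rot[8] = cAAcbbaAbba$ACCaAbBC
  rot[9] = AAcbbaAbba$ACCaAbBCc
  rot[10] = AcbbaAbba$ACCaAbBCcA
  rot[11] = cbbaAbba$ACCaAbBCcAA
  rot[12] = bbaAbba$ACCaAbBCcAAc
  rot[13] = baAbba$ACCaAbBCcAAcb
  rot[14] = aAbba$ACCaAbBCcAAcbb
  rot[15] = Abba$ACCaAbBCcAAcbba
  rot[16] = bba$ACCaAbBCcAAcbbaA
  rot[17] = ba$ACCaAbBCcAAcbbaAb
  rot[18] = a$ACCaAbBCcAAcbbaAbb
  rot[19] = $ACCaAbBCcAAcbbaAbba
Sorted (with $ < everything):
  sorted[0] = $ACCaAbBCcAAcbbaAbba
  sorted[1] = AAcbbaAbba$ACCaAbBCc
  sorted[2] = ACCaAbBCcAAcbbaAbba$
  sorted[3] = AbBCcAAcbbaAbba$ACCa
  sorted[4] = Abba$ACCaAbBCcAAcbba
  sorted[5] = AcbbaAbba$ACCaAbBCcA
  sorted[6] = BCcAAcbbaAbba$ACCaAb
  sorted[7] = CCaAbBCcAAcbbaAbba$A
  sorted[8] = CaAbBCcAAcbbaAbba$AC
  sorted[9] = CcAAcbbaAbba$ACCaAbB
  sorted[10] = a$ACCaAbBCcAAcbbaAbb
  sorted[11] = aAbBCcAAcbbaAbba$ACC
  sorted[12] = aAbba$ACCaAbBCcAAcbb
  sorted[13] = bBCcAAcbbaAbba$ACCaA
  sorted[14] = ba$ACCaAbBCcAAcbbaAb
  sorted[15] = baAbba$ACCaAbBCcAAcb
  sorted[16] = bba$ACCaAbBCcAAcbbaA
  sorted[17] = bbaAbba$ACCaAbBCcAAc
  sorted[18] = cAAcbbaAbba$ACCaAbBC
  sorted[19] = cbbaAbba$ACCaAbBCcAA
sorted[6] = BCcAAcbbaAbba$ACCaAb

Answer: BCcAAcbbaAbba$ACCaAb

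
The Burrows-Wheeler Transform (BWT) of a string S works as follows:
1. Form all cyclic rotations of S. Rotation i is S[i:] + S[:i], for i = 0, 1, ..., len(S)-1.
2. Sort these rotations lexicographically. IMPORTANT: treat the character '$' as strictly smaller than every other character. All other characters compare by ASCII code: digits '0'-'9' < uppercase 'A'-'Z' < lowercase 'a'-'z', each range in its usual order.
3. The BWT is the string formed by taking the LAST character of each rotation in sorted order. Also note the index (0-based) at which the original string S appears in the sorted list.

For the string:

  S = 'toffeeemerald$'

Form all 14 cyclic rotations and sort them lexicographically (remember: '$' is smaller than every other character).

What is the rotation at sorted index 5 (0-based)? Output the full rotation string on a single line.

Answer: emerald$toffee

Derivation:
All 14 rotations (rotation i = S[i:]+S[:i]):
  rot[0] = toffeeemerald$
  rot[1] = offeeemerald$t
  rot[2] = ffeeemerald$to
  rot[3] = feeemerald$tof
  rot[4] = eeemerald$toff
  rot[5] = eemerald$toffe
  rot[6] = emerald$toffee
  rot[7] = merald$toffeee
  rot[8] = erald$toffeeem
  rot[9] = rald$toffeeeme
  rot[10] = ald$toffeeemer
  rot[11] = ld$toffeeemera
  rot[12] = d$toffeeemeral
  rot[13] = $toffeeemerald
Sorted (with $ < everything):
  sorted[0] = $toffeeemerald
  sorted[1] = ald$toffeeemer
  sorted[2] = d$toffeeemeral
  sorted[3] = eeemerald$toff
  sorted[4] = eemerald$toffe
  sorted[5] = emerald$toffee
  sorted[6] = erald$toffeeem
  sorted[7] = feeemerald$tof
  sorted[8] = ffeeemerald$to
  sorted[9] = ld$toffeeemera
  sorted[10] = merald$toffeee
  sorted[11] = offeeemerald$t
  sorted[12] = rald$toffeeeme
  sorted[13] = toffeeemerald$
sorted[5] = emerald$toffee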